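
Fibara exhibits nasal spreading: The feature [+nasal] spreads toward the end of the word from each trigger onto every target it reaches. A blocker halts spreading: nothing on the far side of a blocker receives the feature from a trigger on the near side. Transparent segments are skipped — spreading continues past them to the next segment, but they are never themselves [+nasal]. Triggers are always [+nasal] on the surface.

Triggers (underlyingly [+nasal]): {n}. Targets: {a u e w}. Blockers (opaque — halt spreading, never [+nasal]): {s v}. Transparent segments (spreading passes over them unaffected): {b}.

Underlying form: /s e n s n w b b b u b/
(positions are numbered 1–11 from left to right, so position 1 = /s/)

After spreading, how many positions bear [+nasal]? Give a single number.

4

From /n/ at 3 rightward: 4 /s/ blocks.
From /n/ at 5 rightward: 6 /w/ → [+nasal]; 7 /b/ transparent; 8 /b/ transparent; 9 /b/ transparent; 10 /u/ → [+nasal]; 11 /b/ transparent; word edge.
Target with no active source: position 2 stays [-nasal].
[+nasal] positions on the surface: 3 5 6 10.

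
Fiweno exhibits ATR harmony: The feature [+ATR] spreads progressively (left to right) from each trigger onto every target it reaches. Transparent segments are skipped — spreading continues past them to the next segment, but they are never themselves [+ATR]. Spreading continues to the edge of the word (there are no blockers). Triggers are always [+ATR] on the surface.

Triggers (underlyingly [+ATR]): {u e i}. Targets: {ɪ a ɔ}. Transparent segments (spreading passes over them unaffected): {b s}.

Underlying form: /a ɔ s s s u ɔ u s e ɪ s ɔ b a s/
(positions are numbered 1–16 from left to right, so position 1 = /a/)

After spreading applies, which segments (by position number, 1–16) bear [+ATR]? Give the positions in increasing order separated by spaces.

From /u/ at 6 rightward: 7 /ɔ/ → [+ATR]; 8 /u/ is itself a trigger — this domain ends here.
From /u/ at 8 rightward: 9 /s/ transparent; 10 /e/ is itself a trigger — this domain ends here.
From /e/ at 10 rightward: 11 /ɪ/ → [+ATR]; 12 /s/ transparent; 13 /ɔ/ → [+ATR]; 14 /b/ transparent; 15 /a/ → [+ATR]; 16 /s/ transparent; word edge.
Targets with no active source: positions 1 2 stay [-ATR].

6 7 8 10 11 13 15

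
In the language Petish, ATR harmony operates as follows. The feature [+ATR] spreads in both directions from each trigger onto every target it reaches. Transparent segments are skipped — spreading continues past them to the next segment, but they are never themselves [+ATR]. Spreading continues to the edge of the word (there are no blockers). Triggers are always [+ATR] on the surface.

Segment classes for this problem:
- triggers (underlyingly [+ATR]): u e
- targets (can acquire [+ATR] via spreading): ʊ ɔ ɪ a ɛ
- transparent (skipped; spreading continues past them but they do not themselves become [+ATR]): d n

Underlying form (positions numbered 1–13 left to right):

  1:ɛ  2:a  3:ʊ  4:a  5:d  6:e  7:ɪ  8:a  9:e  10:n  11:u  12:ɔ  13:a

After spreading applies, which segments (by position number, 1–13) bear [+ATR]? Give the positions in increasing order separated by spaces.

From /e/ at 6 rightward: 7 /ɪ/ → [+ATR]; 8 /a/ → [+ATR]; 9 /e/ is itself a trigger — this domain ends here.
From /e/ at 6 leftward: 5 /d/ transparent; 4 /a/ → [+ATR]; 3 /ʊ/ → [+ATR]; 2 /a/ → [+ATR]; 1 /ɛ/ → [+ATR]; word edge.
From /e/ at 9 rightward: 10 /n/ transparent; 11 /u/ is itself a trigger — this domain ends here.
From /e/ at 9 leftward: 8 /a/ → [+ATR]; 7 /ɪ/ → [+ATR]; 6 /e/ is itself a trigger — this domain ends here.
From /u/ at 11 rightward: 12 /ɔ/ → [+ATR]; 13 /a/ → [+ATR]; word edge.
From /u/ at 11 leftward: 10 /n/ transparent; 9 /e/ is itself a trigger — this domain ends here.

1 2 3 4 6 7 8 9 11 12 13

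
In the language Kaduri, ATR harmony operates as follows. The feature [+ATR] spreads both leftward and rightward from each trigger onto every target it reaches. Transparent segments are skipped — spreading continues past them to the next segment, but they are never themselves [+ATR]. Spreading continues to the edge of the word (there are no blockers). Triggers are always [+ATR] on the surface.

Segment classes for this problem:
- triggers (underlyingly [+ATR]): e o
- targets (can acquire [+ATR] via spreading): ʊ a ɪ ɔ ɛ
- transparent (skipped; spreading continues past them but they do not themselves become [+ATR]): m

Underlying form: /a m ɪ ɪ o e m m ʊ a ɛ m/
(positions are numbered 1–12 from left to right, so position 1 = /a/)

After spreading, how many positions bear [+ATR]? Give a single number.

From /o/ at 5 rightward: 6 /e/ is itself a trigger — this domain ends here.
From /o/ at 5 leftward: 4 /ɪ/ → [+ATR]; 3 /ɪ/ → [+ATR]; 2 /m/ transparent; 1 /a/ → [+ATR]; word edge.
From /e/ at 6 rightward: 7 /m/ transparent; 8 /m/ transparent; 9 /ʊ/ → [+ATR]; 10 /a/ → [+ATR]; 11 /ɛ/ → [+ATR]; 12 /m/ transparent; word edge.
From /e/ at 6 leftward: 5 /o/ is itself a trigger — this domain ends here.
[+ATR] positions on the surface: 1 3 4 5 6 9 10 11.

8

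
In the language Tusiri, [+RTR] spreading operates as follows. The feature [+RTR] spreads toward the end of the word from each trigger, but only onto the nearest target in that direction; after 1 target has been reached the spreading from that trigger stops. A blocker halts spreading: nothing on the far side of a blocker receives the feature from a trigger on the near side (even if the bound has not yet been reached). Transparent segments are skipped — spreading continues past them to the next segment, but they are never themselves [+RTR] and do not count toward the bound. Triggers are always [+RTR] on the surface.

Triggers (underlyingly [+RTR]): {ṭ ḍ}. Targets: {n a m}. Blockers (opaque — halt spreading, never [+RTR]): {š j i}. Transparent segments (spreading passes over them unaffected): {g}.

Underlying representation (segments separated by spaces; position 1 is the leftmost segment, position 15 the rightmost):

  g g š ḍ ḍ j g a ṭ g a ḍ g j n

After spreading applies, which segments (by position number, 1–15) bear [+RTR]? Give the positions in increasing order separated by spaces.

4 5 9 11 12

From /ḍ/ at 4 rightward: 5 /ḍ/ is itself a trigger — this domain ends here.
From /ḍ/ at 5 rightward: 6 /j/ blocks.
From /ṭ/ at 9 rightward: 10 /g/ transparent; 11 /a/ → [+RTR]; bound reached.
From /ḍ/ at 12 rightward: 13 /g/ transparent; 14 /j/ blocks.
Targets with no active source: positions 8 15 stay [-emphatic].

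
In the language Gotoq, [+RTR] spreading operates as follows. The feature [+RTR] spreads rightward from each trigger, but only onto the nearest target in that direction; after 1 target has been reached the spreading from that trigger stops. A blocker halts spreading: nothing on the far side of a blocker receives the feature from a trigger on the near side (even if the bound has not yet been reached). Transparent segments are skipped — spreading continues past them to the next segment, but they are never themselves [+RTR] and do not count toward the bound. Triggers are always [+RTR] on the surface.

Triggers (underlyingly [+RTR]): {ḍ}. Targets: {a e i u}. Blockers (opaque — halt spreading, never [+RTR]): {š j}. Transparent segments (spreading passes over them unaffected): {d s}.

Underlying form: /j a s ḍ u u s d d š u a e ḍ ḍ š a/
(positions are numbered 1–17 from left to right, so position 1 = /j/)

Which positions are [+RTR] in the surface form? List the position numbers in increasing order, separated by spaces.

From /ḍ/ at 4 rightward: 5 /u/ → [+RTR]; bound reached.
From /ḍ/ at 14 rightward: 15 /ḍ/ is itself a trigger — this domain ends here.
From /ḍ/ at 15 rightward: 16 /š/ blocks.
Targets with no active source: positions 2 6 11 12 13 17 stay [-emphatic].

4 5 14 15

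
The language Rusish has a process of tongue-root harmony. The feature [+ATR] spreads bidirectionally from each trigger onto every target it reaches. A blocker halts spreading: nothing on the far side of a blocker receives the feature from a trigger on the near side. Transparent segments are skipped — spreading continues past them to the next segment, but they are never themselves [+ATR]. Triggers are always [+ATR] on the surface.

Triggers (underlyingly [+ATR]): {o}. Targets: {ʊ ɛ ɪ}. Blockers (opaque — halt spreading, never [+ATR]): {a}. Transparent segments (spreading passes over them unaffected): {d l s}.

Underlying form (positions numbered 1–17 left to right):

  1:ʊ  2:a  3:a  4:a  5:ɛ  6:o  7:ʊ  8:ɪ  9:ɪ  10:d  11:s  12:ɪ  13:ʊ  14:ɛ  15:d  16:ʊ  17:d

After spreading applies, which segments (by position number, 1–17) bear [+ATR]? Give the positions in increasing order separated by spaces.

From /o/ at 6 rightward: 7 /ʊ/ → [+ATR]; 8 /ɪ/ → [+ATR]; 9 /ɪ/ → [+ATR]; 10 /d/ transparent; 11 /s/ transparent; 12 /ɪ/ → [+ATR]; 13 /ʊ/ → [+ATR]; 14 /ɛ/ → [+ATR]; 15 /d/ transparent; 16 /ʊ/ → [+ATR]; 17 /d/ transparent; word edge.
From /o/ at 6 leftward: 5 /ɛ/ → [+ATR]; 4 /a/ blocks.
Target with no active source: position 1 stays [-ATR].

5 6 7 8 9 12 13 14 16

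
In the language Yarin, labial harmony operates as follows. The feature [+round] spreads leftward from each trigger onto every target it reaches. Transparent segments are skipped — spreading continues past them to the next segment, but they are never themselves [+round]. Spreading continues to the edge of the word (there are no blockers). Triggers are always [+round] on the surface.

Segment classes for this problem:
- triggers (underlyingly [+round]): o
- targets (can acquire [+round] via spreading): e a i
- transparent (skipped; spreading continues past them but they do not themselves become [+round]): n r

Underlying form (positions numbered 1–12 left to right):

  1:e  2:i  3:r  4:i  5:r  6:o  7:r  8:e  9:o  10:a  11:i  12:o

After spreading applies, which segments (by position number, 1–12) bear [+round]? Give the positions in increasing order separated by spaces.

From /o/ at 6 leftward: 5 /r/ transparent; 4 /i/ → [+round]; 3 /r/ transparent; 2 /i/ → [+round]; 1 /e/ → [+round]; word edge.
From /o/ at 9 leftward: 8 /e/ → [+round]; 7 /r/ transparent; 6 /o/ is itself a trigger — this domain ends here.
From /o/ at 12 leftward: 11 /i/ → [+round]; 10 /a/ → [+round]; 9 /o/ is itself a trigger — this domain ends here.

1 2 4 6 8 9 10 11 12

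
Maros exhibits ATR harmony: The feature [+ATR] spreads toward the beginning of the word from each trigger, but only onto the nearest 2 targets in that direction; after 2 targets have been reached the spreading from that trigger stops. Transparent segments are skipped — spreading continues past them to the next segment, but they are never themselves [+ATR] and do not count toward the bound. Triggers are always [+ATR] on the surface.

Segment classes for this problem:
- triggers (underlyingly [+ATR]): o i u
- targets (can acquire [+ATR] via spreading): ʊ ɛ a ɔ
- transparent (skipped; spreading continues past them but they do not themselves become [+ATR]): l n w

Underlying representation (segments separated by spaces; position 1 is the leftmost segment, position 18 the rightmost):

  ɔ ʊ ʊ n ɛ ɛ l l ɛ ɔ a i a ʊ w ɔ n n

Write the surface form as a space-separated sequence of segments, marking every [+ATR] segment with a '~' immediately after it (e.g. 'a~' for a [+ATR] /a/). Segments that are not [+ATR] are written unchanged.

From /i/ at 12 leftward: 11 /a/ → [+ATR]; 10 /ɔ/ → [+ATR]; bound reached.
Targets with no active source: positions 1 2 3 5 6 9 13 14 16 stay [-ATR].
[+ATR] positions on the surface: 10 11 12.

ɔ ʊ ʊ n ɛ ɛ l l ɛ ɔ~ a~ i~ a ʊ w ɔ n n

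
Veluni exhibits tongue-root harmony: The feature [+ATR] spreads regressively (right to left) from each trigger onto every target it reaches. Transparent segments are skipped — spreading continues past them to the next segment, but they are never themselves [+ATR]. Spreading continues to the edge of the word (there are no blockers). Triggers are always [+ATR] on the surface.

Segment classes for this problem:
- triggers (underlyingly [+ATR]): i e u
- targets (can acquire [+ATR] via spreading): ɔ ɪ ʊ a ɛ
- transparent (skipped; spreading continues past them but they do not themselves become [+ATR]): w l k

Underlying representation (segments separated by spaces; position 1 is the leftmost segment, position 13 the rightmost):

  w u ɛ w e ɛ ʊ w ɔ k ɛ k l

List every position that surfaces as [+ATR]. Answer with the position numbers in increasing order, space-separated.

From /u/ at 2 leftward: 1 /w/ transparent; word edge.
From /e/ at 5 leftward: 4 /w/ transparent; 3 /ɛ/ → [+ATR]; 2 /u/ is itself a trigger — this domain ends here.
Targets with no active source: positions 6 7 9 11 stay [-ATR].

2 3 5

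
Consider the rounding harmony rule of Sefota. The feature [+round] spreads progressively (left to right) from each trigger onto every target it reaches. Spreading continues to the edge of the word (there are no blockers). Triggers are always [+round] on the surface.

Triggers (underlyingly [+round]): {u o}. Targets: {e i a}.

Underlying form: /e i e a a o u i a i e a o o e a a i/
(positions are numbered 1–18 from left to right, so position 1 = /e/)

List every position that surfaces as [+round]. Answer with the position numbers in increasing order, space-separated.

From /o/ at 6 rightward: 7 /u/ is itself a trigger — this domain ends here.
From /u/ at 7 rightward: 8 /i/ → [+round]; 9 /a/ → [+round]; 10 /i/ → [+round]; 11 /e/ → [+round]; 12 /a/ → [+round]; 13 /o/ is itself a trigger — this domain ends here.
From /o/ at 13 rightward: 14 /o/ is itself a trigger — this domain ends here.
From /o/ at 14 rightward: 15 /e/ → [+round]; 16 /a/ → [+round]; 17 /a/ → [+round]; 18 /i/ → [+round]; word edge.
Targets with no active source: positions 1 2 3 4 5 stay [-round].

6 7 8 9 10 11 12 13 14 15 16 17 18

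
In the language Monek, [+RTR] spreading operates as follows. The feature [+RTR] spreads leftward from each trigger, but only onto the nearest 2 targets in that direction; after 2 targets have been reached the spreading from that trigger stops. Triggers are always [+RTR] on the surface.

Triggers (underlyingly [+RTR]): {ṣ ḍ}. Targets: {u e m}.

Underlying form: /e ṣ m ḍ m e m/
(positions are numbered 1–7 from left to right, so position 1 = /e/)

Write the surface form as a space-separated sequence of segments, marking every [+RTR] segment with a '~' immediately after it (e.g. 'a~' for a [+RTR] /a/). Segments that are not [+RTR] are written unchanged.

e~ ṣ~ m~ ḍ~ m e m

From /ṣ/ at 2 leftward: 1 /e/ → [+RTR]; word edge.
From /ḍ/ at 4 leftward: 3 /m/ → [+RTR]; 2 /ṣ/ is itself a trigger — this domain ends here.
Targets with no active source: positions 5 6 7 stay [-emphatic].
[+RTR] positions on the surface: 1 2 3 4.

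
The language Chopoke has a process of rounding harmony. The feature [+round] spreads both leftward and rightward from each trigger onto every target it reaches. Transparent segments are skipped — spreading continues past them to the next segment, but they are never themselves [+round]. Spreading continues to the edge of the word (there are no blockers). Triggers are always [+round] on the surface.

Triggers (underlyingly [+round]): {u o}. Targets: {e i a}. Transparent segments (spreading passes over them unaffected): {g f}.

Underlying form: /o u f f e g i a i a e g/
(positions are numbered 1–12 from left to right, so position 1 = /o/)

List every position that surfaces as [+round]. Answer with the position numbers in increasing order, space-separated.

From /o/ at 1 rightward: 2 /u/ is itself a trigger — this domain ends here.
From /o/ at 1 leftward: word edge.
From /u/ at 2 rightward: 3 /f/ transparent; 4 /f/ transparent; 5 /e/ → [+round]; 6 /g/ transparent; 7 /i/ → [+round]; 8 /a/ → [+round]; 9 /i/ → [+round]; 10 /a/ → [+round]; 11 /e/ → [+round]; 12 /g/ transparent; word edge.
From /u/ at 2 leftward: 1 /o/ is itself a trigger — this domain ends here.

1 2 5 7 8 9 10 11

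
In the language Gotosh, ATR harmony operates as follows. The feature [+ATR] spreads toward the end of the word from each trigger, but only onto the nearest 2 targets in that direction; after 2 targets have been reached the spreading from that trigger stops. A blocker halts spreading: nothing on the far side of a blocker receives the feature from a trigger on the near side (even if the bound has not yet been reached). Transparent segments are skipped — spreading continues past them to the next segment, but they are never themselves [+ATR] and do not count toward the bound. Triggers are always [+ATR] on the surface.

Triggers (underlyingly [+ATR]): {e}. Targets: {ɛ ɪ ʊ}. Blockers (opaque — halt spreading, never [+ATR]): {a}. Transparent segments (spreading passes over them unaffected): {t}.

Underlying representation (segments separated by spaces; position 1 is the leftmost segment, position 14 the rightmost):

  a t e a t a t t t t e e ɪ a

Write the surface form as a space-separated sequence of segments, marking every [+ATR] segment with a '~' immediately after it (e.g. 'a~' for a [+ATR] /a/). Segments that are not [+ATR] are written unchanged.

From /e/ at 3 rightward: 4 /a/ blocks.
From /e/ at 11 rightward: 12 /e/ is itself a trigger — this domain ends here.
From /e/ at 12 rightward: 13 /ɪ/ → [+ATR]; 14 /a/ blocks.
[+ATR] positions on the surface: 3 11 12 13.

a t e~ a t a t t t t e~ e~ ɪ~ a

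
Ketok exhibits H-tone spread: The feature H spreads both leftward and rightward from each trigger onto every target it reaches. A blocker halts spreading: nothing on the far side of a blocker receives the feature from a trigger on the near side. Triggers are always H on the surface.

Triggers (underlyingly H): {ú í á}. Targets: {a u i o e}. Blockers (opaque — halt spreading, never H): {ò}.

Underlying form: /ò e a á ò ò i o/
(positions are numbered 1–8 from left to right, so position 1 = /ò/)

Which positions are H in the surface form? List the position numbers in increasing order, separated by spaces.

2 3 4

From /á/ at 4 rightward: 5 /ò/ blocks.
From /á/ at 4 leftward: 3 /a/ → H; 2 /e/ → H; 1 /ò/ blocks.
Targets with no active source: positions 7 8 stay [-high tone].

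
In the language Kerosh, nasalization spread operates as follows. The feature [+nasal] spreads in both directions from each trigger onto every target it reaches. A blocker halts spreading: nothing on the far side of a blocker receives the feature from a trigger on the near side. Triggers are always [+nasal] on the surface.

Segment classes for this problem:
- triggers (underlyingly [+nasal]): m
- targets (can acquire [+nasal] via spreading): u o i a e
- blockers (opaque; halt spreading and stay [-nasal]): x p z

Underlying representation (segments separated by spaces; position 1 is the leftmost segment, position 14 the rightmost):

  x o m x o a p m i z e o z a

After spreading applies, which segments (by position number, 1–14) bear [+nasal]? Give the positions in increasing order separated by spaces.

From /m/ at 3 rightward: 4 /x/ blocks.
From /m/ at 3 leftward: 2 /o/ → [+nasal]; 1 /x/ blocks.
From /m/ at 8 rightward: 9 /i/ → [+nasal]; 10 /z/ blocks.
From /m/ at 8 leftward: 7 /p/ blocks.
Targets with no active source: positions 5 6 11 12 14 stay [-nasal].

2 3 8 9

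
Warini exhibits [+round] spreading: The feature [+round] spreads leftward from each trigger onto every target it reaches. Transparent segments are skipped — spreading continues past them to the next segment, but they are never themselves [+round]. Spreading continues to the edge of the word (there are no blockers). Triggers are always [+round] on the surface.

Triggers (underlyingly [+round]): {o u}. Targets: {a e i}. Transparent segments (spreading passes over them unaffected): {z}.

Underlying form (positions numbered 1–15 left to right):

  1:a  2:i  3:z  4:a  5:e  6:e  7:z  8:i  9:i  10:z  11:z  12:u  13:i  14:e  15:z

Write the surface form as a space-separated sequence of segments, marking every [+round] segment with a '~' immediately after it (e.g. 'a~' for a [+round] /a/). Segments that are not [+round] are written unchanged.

From /u/ at 12 leftward: 11 /z/ transparent; 10 /z/ transparent; 9 /i/ → [+round]; 8 /i/ → [+round]; 7 /z/ transparent; 6 /e/ → [+round]; 5 /e/ → [+round]; 4 /a/ → [+round]; 3 /z/ transparent; 2 /i/ → [+round]; 1 /a/ → [+round]; word edge.
Targets with no active source: positions 13 14 stay [-round].
[+round] positions on the surface: 1 2 4 5 6 8 9 12.

a~ i~ z a~ e~ e~ z i~ i~ z z u~ i e z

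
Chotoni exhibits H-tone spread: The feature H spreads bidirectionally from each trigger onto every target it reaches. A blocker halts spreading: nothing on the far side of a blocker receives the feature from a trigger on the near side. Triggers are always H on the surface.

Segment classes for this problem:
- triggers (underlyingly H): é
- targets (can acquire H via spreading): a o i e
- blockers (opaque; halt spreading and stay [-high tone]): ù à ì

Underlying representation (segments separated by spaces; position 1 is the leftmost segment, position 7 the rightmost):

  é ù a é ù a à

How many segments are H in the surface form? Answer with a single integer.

From /é/ at 1 rightward: 2 /ù/ blocks.
From /é/ at 1 leftward: word edge.
From /é/ at 4 rightward: 5 /ù/ blocks.
From /é/ at 4 leftward: 3 /a/ → H; 2 /ù/ blocks.
Target with no active source: position 6 stays [-high tone].
H positions on the surface: 1 3 4.

3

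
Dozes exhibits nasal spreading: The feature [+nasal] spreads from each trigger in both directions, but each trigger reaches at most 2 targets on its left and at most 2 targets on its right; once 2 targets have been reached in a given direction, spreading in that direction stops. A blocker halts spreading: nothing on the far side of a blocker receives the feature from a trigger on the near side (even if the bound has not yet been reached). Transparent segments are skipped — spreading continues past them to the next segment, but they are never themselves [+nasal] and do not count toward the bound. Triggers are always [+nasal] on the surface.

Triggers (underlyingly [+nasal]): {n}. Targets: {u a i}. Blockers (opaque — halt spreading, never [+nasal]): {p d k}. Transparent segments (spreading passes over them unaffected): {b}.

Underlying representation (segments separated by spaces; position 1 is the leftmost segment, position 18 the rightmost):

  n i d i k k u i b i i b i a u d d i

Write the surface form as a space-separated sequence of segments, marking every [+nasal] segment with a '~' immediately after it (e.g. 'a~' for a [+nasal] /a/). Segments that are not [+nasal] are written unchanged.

From /n/ at 1 rightward: 2 /i/ → [+nasal]; 3 /d/ blocks.
From /n/ at 1 leftward: word edge.
Targets with no active source: positions 4 7 8 10 11 13 14 15 18 stay [-nasal].
[+nasal] positions on the surface: 1 2.

n~ i~ d i k k u i b i i b i a u d d i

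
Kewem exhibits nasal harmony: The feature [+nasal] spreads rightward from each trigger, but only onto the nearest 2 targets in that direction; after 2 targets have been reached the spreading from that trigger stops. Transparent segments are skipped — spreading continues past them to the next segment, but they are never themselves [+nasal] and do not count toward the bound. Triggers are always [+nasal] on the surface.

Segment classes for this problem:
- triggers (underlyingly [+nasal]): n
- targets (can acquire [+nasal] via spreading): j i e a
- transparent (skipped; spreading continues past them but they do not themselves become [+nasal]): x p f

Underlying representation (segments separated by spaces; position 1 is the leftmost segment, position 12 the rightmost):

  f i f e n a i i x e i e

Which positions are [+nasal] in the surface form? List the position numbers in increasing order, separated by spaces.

From /n/ at 5 rightward: 6 /a/ → [+nasal]; 7 /i/ → [+nasal]; bound reached.
Targets with no active source: positions 2 4 8 10 11 12 stay [-nasal].

5 6 7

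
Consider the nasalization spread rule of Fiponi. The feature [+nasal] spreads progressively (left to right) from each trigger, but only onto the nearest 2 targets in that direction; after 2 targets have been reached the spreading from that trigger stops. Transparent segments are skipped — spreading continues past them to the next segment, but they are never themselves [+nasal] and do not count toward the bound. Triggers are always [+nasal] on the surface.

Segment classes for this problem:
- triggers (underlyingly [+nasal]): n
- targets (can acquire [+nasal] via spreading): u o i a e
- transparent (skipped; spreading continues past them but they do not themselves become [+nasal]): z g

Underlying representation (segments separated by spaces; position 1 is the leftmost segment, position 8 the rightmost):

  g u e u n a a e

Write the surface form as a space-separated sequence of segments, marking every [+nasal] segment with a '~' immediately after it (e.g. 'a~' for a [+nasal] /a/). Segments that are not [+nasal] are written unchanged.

g u e u n~ a~ a~ e

From /n/ at 5 rightward: 6 /a/ → [+nasal]; 7 /a/ → [+nasal]; bound reached.
Targets with no active source: positions 2 3 4 8 stay [-nasal].
[+nasal] positions on the surface: 5 6 7.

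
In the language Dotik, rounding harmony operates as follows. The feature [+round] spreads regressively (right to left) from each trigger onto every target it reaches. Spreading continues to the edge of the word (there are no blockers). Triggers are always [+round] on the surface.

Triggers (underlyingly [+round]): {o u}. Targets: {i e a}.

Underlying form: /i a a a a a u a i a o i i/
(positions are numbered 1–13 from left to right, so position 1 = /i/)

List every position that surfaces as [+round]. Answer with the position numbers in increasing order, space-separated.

From /u/ at 7 leftward: 6 /a/ → [+round]; 5 /a/ → [+round]; 4 /a/ → [+round]; 3 /a/ → [+round]; 2 /a/ → [+round]; 1 /i/ → [+round]; word edge.
From /o/ at 11 leftward: 10 /a/ → [+round]; 9 /i/ → [+round]; 8 /a/ → [+round]; 7 /u/ is itself a trigger — this domain ends here.
Targets with no active source: positions 12 13 stay [-round].

1 2 3 4 5 6 7 8 9 10 11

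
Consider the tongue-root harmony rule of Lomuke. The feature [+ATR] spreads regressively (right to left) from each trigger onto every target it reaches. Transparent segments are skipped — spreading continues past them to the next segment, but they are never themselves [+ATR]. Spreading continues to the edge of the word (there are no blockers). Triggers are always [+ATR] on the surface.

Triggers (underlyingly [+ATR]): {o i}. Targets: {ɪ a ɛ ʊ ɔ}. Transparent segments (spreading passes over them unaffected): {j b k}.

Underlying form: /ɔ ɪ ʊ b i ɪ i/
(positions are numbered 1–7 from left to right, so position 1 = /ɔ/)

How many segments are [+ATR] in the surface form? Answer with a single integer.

6

From /i/ at 5 leftward: 4 /b/ transparent; 3 /ʊ/ → [+ATR]; 2 /ɪ/ → [+ATR]; 1 /ɔ/ → [+ATR]; word edge.
From /i/ at 7 leftward: 6 /ɪ/ → [+ATR]; 5 /i/ is itself a trigger — this domain ends here.
[+ATR] positions on the surface: 1 2 3 5 6 7.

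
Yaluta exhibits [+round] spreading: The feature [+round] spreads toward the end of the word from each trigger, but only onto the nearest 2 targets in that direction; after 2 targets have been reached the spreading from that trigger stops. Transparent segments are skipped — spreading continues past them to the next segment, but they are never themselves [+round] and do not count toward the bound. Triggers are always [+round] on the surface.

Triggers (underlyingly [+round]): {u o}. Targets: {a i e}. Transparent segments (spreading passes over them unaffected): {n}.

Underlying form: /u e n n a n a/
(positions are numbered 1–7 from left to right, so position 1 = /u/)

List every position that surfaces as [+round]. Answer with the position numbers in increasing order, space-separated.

From /u/ at 1 rightward: 2 /e/ → [+round]; 3 /n/ transparent; 4 /n/ transparent; 5 /a/ → [+round]; bound reached.
Target with no active source: position 7 stays [-round].

1 2 5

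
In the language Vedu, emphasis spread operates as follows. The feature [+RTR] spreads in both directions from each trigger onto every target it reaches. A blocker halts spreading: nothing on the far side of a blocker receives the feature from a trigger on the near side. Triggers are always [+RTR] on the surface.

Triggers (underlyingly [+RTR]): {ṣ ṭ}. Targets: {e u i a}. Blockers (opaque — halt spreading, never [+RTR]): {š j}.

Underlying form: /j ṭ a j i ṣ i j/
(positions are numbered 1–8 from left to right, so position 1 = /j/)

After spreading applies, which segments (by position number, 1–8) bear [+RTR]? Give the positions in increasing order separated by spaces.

From /ṭ/ at 2 rightward: 3 /a/ → [+RTR]; 4 /j/ blocks.
From /ṭ/ at 2 leftward: 1 /j/ blocks.
From /ṣ/ at 6 rightward: 7 /i/ → [+RTR]; 8 /j/ blocks.
From /ṣ/ at 6 leftward: 5 /i/ → [+RTR]; 4 /j/ blocks.

2 3 5 6 7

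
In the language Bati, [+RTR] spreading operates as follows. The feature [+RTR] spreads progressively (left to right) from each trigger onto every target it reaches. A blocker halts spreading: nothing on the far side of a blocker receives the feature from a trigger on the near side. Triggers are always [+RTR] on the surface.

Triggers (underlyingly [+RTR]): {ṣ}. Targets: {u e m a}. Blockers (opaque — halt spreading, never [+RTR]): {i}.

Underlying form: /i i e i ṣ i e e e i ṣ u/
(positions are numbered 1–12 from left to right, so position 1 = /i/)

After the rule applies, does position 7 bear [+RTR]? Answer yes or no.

From /ṣ/ at 5 rightward: 6 /i/ blocks.
From /ṣ/ at 11 rightward: 12 /u/ → [+RTR]; word edge.
Targets with no active source: positions 3 7 8 9 stay [-emphatic].
[+RTR] positions on the surface: 5 11 12.

no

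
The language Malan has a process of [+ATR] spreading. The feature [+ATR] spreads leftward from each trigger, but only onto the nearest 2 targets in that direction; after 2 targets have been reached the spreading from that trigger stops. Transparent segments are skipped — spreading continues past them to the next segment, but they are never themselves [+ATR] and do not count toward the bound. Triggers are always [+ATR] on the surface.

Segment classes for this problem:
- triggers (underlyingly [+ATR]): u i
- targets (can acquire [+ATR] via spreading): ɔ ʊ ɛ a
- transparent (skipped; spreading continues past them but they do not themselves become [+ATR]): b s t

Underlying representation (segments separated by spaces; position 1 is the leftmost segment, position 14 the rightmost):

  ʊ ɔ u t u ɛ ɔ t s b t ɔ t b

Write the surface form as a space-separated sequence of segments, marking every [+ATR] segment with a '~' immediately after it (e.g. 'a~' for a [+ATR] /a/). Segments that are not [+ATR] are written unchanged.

From /u/ at 3 leftward: 2 /ɔ/ → [+ATR]; 1 /ʊ/ → [+ATR]; bound reached.
From /u/ at 5 leftward: 4 /t/ transparent; 3 /u/ is itself a trigger — this domain ends here.
Targets with no active source: positions 6 7 12 stay [-ATR].
[+ATR] positions on the surface: 1 2 3 5.

ʊ~ ɔ~ u~ t u~ ɛ ɔ t s b t ɔ t b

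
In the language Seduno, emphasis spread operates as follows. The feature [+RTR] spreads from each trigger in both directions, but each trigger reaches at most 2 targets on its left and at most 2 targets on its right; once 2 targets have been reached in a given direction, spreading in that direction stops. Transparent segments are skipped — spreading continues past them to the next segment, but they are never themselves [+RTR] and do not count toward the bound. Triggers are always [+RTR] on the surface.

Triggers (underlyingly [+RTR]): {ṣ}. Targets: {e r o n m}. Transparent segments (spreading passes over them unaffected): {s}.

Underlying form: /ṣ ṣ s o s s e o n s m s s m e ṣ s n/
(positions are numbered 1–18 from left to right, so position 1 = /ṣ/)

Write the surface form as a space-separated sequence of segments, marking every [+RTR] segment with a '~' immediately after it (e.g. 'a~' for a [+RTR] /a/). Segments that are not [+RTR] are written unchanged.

From /ṣ/ at 1 rightward: 2 /ṣ/ is itself a trigger — this domain ends here.
From /ṣ/ at 1 leftward: word edge.
From /ṣ/ at 2 rightward: 3 /s/ transparent; 4 /o/ → [+RTR]; 5 /s/ transparent; 6 /s/ transparent; 7 /e/ → [+RTR]; bound reached.
From /ṣ/ at 2 leftward: 1 /ṣ/ is itself a trigger — this domain ends here.
From /ṣ/ at 16 rightward: 17 /s/ transparent; 18 /n/ → [+RTR]; word edge.
From /ṣ/ at 16 leftward: 15 /e/ → [+RTR]; 14 /m/ → [+RTR]; bound reached.
Targets with no active source: positions 8 9 11 stay [-emphatic].
[+RTR] positions on the surface: 1 2 4 7 14 15 16 18.

ṣ~ ṣ~ s o~ s s e~ o n s m s s m~ e~ ṣ~ s n~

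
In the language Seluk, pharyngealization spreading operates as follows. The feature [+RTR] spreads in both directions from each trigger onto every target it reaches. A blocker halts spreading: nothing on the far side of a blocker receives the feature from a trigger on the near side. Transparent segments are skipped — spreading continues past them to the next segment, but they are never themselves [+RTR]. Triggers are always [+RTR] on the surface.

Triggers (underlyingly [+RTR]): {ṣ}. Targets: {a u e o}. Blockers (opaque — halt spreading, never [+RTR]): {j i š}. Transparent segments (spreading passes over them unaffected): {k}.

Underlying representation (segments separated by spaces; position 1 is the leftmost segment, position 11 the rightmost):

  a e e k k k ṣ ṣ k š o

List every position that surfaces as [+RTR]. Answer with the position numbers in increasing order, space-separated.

From /ṣ/ at 7 rightward: 8 /ṣ/ is itself a trigger — this domain ends here.
From /ṣ/ at 7 leftward: 6 /k/ transparent; 5 /k/ transparent; 4 /k/ transparent; 3 /e/ → [+RTR]; 2 /e/ → [+RTR]; 1 /a/ → [+RTR]; word edge.
From /ṣ/ at 8 rightward: 9 /k/ transparent; 10 /š/ blocks.
From /ṣ/ at 8 leftward: 7 /ṣ/ is itself a trigger — this domain ends here.
Target with no active source: position 11 stays [-emphatic].

1 2 3 7 8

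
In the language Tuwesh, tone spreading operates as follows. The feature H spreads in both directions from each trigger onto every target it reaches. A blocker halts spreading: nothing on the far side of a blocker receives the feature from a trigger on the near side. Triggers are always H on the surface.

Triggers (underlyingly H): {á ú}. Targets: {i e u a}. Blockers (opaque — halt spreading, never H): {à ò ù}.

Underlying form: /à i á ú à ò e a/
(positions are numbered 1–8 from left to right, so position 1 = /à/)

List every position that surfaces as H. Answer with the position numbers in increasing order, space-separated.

From /á/ at 3 rightward: 4 /ú/ is itself a trigger — this domain ends here.
From /á/ at 3 leftward: 2 /i/ → H; 1 /à/ blocks.
From /ú/ at 4 rightward: 5 /à/ blocks.
From /ú/ at 4 leftward: 3 /á/ is itself a trigger — this domain ends here.
Targets with no active source: positions 7 8 stay [-high tone].

2 3 4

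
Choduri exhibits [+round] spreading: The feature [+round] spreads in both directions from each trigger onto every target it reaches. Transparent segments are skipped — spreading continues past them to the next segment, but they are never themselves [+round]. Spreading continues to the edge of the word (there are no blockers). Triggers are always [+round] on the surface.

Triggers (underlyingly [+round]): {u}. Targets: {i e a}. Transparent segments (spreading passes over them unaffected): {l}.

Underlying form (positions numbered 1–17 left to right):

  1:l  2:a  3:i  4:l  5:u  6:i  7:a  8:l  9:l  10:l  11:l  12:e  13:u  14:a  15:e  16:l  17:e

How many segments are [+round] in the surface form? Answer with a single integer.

10

From /u/ at 5 rightward: 6 /i/ → [+round]; 7 /a/ → [+round]; 8 /l/ transparent; 9 /l/ transparent; 10 /l/ transparent; 11 /l/ transparent; 12 /e/ → [+round]; 13 /u/ is itself a trigger — this domain ends here.
From /u/ at 5 leftward: 4 /l/ transparent; 3 /i/ → [+round]; 2 /a/ → [+round]; 1 /l/ transparent; word edge.
From /u/ at 13 rightward: 14 /a/ → [+round]; 15 /e/ → [+round]; 16 /l/ transparent; 17 /e/ → [+round]; word edge.
From /u/ at 13 leftward: 12 /e/ → [+round]; 11 /l/ transparent; 10 /l/ transparent; 9 /l/ transparent; 8 /l/ transparent; 7 /a/ → [+round]; 6 /i/ → [+round]; 5 /u/ is itself a trigger — this domain ends here.
[+round] positions on the surface: 2 3 5 6 7 12 13 14 15 17.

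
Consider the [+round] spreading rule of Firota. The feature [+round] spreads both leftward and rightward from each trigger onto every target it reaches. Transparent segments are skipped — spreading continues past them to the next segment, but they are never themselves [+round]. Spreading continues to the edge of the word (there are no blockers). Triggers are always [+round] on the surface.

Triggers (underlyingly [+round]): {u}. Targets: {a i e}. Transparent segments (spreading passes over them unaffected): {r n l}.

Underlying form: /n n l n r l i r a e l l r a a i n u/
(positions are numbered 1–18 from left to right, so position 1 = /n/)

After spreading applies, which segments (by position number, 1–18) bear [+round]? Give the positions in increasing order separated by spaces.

From /u/ at 18 rightward: word edge.
From /u/ at 18 leftward: 17 /n/ transparent; 16 /i/ → [+round]; 15 /a/ → [+round]; 14 /a/ → [+round]; 13 /r/ transparent; 12 /l/ transparent; 11 /l/ transparent; 10 /e/ → [+round]; 9 /a/ → [+round]; 8 /r/ transparent; 7 /i/ → [+round]; 6 /l/ transparent; 5 /r/ transparent; 4 /n/ transparent; 3 /l/ transparent; 2 /n/ transparent; 1 /n/ transparent; word edge.

7 9 10 14 15 16 18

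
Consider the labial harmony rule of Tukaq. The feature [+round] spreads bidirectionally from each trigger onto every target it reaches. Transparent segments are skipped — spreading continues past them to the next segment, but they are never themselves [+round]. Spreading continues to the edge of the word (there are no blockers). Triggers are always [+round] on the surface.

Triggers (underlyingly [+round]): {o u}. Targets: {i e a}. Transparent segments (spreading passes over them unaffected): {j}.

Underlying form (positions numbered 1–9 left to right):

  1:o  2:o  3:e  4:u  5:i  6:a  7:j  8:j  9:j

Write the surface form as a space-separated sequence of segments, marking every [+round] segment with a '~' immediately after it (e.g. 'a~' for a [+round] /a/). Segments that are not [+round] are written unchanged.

o~ o~ e~ u~ i~ a~ j j j

From /o/ at 1 rightward: 2 /o/ is itself a trigger — this domain ends here.
From /o/ at 1 leftward: word edge.
From /o/ at 2 rightward: 3 /e/ → [+round]; 4 /u/ is itself a trigger — this domain ends here.
From /o/ at 2 leftward: 1 /o/ is itself a trigger — this domain ends here.
From /u/ at 4 rightward: 5 /i/ → [+round]; 6 /a/ → [+round]; 7 /j/ transparent; 8 /j/ transparent; 9 /j/ transparent; word edge.
From /u/ at 4 leftward: 3 /e/ → [+round]; 2 /o/ is itself a trigger — this domain ends here.
[+round] positions on the surface: 1 2 3 4 5 6.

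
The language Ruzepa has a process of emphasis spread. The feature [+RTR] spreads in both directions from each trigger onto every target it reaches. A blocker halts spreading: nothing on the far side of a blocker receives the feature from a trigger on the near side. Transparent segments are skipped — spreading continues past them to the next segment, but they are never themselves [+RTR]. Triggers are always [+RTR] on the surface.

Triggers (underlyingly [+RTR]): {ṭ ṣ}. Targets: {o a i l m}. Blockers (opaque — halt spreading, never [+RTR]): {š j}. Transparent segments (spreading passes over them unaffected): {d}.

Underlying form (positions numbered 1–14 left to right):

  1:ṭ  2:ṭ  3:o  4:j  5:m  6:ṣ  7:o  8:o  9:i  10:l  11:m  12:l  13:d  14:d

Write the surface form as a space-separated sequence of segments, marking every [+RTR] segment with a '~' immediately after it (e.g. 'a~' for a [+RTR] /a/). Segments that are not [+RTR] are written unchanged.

ṭ~ ṭ~ o~ j m~ ṣ~ o~ o~ i~ l~ m~ l~ d d

From /ṭ/ at 1 rightward: 2 /ṭ/ is itself a trigger — this domain ends here.
From /ṭ/ at 1 leftward: word edge.
From /ṭ/ at 2 rightward: 3 /o/ → [+RTR]; 4 /j/ blocks.
From /ṭ/ at 2 leftward: 1 /ṭ/ is itself a trigger — this domain ends here.
From /ṣ/ at 6 rightward: 7 /o/ → [+RTR]; 8 /o/ → [+RTR]; 9 /i/ → [+RTR]; 10 /l/ → [+RTR]; 11 /m/ → [+RTR]; 12 /l/ → [+RTR]; 13 /d/ transparent; 14 /d/ transparent; word edge.
From /ṣ/ at 6 leftward: 5 /m/ → [+RTR]; 4 /j/ blocks.
[+RTR] positions on the surface: 1 2 3 5 6 7 8 9 10 11 12.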